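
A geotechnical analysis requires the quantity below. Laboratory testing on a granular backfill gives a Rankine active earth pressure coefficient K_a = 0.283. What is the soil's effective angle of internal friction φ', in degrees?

34.0°

K_a = tan²(45° − φ/2) ⇒ 45° − φ/2 = arctan(√0.283) = 28.01°.
φ = 2(45° − 28.01°) = 33.98°.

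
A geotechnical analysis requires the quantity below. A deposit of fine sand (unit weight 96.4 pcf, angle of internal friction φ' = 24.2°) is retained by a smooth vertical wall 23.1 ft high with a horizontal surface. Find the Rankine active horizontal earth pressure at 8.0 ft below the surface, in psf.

K_a = (1 − sin φ)/(1 + sin φ) = 0.4185.
σ_h = K_a γ z = 0.4185 × 96.4 × 8.0 = 322.8 psf.

323 psf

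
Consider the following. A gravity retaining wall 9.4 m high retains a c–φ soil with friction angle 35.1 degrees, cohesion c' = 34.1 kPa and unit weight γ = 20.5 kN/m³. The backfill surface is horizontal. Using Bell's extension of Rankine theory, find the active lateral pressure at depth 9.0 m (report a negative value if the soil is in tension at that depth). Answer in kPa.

14.4 kPa

K_a = (1 − sin φ)/(1 + sin φ) = 0.2698.
σ_a = K_a γ z − 2c√K_a = 0.2698×20.5×9.0 − 2×34.1×0.5195 = 14.36 kPa.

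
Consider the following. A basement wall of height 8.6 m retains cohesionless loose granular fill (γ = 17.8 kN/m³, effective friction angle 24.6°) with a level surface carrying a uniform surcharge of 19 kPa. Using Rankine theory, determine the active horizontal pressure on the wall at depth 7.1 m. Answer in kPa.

K_a = (1 − sin φ)/(1 + sin φ) = 0.4121.
σ_v = γz + q = 17.8 × 7.1 + 19 = 145.4 kPa.
σ_h = K_a σ_v = 0.4121 × 145.4 = 59.92 kPa.

59.9 kPa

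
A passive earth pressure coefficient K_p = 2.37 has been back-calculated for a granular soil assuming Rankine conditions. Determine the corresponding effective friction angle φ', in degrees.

K_p = (1+sin φ)/(1−sin φ) ⇒ sin φ = (K_p − 1)/(K_p + 1) = 0.4065.
φ = arcsin(0.4065) = 23.99°.

24.0°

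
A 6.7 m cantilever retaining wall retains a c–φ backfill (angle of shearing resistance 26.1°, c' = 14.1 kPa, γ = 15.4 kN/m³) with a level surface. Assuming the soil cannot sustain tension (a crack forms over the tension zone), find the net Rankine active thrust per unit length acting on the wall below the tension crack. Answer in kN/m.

K_a = 0.3889; √K_a = 0.6237.
Tension-crack depth z_c = 2c/(γ√K_a) = 2×14.1/(15.4×0.6237) = 2.936 m.
σ_a at base = K_a γ H − 2c√K_a = 0.3889×15.4×6.7 − 2×14.1×0.6237 = 22.54 kPa.
P_a = ½ × 22.54 × (H − z_c) = 0.5×22.54×3.764 = 42.43 kN/m.

42.4 kN/m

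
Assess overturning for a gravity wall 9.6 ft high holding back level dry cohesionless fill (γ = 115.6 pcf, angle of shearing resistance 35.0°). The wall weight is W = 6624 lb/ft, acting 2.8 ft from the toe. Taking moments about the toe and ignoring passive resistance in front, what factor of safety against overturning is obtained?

K_a = tan²(45° − 35.0°/2) = 0.2710.
P_a = ½K_aγH² = 0.5×0.2710×115.6×9.6² = 1444 lb/ft, acting at H/3 = 3.200 ft above the base.
Overturning moment M_o = P_a × H/3 = 1444 × 3.200 = 4619.
Resisting moment M_r = W × 2.8 = 6624 × 2.8 = 18550.
FS_overturning = M_r/M_o = 18550/4619 = 4.015.

4.02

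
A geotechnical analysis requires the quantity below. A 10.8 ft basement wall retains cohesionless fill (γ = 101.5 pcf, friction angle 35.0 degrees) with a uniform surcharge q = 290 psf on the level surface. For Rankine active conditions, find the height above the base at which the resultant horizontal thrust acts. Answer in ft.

4.22 ft

K_a = 0.2710.
Triangular part P₁ = ½K_aγH² = 1604 at H/3 = 3.600 ft; rectangular part P₂ = K_a q H = 848.7 at H/2 = 5.400 ft.
ȳ = (P₁·3.600 + P₂·5.400)/(P₁+P₂) = 4.223 ft.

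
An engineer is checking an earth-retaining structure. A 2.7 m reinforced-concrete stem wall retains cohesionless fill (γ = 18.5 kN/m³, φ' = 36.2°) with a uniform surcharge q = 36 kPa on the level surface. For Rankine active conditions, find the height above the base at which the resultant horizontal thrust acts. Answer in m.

1.17 m

K_a = 0.2574.
Triangular part P₁ = ½K_aγH² = 17.36 at H/3 = 0.9000 m; rectangular part P₂ = K_a q H = 25.02 at H/2 = 1.350 m.
ȳ = (P₁·0.9000 + P₂·1.350)/(P₁+P₂) = 1.166 m.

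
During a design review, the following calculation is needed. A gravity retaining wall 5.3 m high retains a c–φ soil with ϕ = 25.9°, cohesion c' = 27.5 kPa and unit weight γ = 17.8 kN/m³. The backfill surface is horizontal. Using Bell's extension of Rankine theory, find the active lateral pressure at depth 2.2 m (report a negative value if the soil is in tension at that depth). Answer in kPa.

K_a = (1 − sin φ)/(1 + sin φ) = 0.3920.
σ_a = K_a γ z − 2c√K_a = 0.3920×17.8×2.2 − 2×27.5×0.6261 = -19.08 kPa.

-19.1 kPa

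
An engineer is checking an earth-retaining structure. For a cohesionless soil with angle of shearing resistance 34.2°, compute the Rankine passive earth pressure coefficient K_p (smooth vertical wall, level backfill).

K_p = (1 + sin φ)/(1 − sin φ) = tan²(45° + 34.2°/2) = 3.567.

3.57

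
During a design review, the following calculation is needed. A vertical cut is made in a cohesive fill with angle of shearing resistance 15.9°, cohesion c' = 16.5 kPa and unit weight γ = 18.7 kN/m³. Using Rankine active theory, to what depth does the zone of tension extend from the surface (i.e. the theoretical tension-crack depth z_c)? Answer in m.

2.34 m

K_a = tan²(45° − 15.9°/2) = 0.5699; √K_a = 0.7549.
The active pressure is zero where K_a γ z = 2c√K_a, so z_c = 2c/(γ√K_a) = 2×16.5/(18.7×0.7549) = 2.338 m.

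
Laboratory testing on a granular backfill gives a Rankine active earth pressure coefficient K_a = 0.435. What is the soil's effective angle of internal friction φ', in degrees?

23.2°

K_a = tan²(45° − φ/2) ⇒ 45° − φ/2 = arctan(√0.435) = 33.41°.
φ = 2(45° − 33.41°) = 23.19°.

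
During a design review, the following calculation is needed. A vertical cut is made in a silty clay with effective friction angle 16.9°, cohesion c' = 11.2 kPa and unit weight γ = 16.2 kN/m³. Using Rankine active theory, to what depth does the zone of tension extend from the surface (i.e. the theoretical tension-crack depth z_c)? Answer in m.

K_a = tan²(45° − 16.9°/2) = 0.5495; √K_a = 0.7413.
The active pressure is zero where K_a γ z = 2c√K_a, so z_c = 2c/(γ√K_a) = 2×11.2/(16.2×0.7413) = 1.865 m.

1.87 m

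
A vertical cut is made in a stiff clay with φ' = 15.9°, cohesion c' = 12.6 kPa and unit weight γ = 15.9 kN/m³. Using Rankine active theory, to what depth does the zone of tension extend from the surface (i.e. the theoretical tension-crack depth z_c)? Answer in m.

K_a = tan²(45° − 15.9°/2) = 0.5699; √K_a = 0.7549.
The active pressure is zero where K_a γ z = 2c√K_a, so z_c = 2c/(γ√K_a) = 2×12.6/(15.9×0.7549) = 2.099 m.

2.10 m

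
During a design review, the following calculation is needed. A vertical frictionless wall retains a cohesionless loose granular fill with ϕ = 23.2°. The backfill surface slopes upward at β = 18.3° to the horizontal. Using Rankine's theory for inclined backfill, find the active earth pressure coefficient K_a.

0.569

K_a = cos β · (cos β − √(cos²β − cos²φ)) / (cos β + √(cos²β − cos²φ)).
cos β = 0.9494, cos φ = 0.9191, √(cos²β − cos²φ) = 0.2379.
K_a = 0.9494 × (0.9494 − 0.2379)/(0.9494 + 0.2379) = 0.5690.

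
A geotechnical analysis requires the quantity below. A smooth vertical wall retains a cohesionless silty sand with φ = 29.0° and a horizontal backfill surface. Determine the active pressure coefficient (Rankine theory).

K_a = (1 − sin φ)/(1 + sin φ) = (1 − sin 29.0°)/(1 + sin 29.0°) = 0.3470.

0.347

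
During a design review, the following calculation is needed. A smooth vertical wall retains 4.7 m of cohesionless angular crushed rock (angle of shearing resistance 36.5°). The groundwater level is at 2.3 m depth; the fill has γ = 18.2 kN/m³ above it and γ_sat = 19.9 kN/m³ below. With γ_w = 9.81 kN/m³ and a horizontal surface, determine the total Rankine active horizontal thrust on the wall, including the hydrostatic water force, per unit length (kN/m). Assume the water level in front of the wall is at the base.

73.4 kN/m

K_a = tan²(45° − φ/2) = 0.2541.
γ' = 19.9 − 9.81 = 10.09 kN/m³. Depth below WT = 2.4 m.
σ'_h at WT = K_a γ d_w = 10.63 kPa; at base = 10.63 + K_a γ' × 2.4 = 16.79 kPa.
P₁ (0–2.3 m) = ½×10.63×2.3 = 12.23. P₂ (2.3–4.7 m) = ½(10.63+16.79)×2.4 = 32.91.
P_w = ½ γ_w h₂² = 0.5×9.81×2.4² = 28.25. Total = 12.23+32.91+28.25 = 73.39 kN/m.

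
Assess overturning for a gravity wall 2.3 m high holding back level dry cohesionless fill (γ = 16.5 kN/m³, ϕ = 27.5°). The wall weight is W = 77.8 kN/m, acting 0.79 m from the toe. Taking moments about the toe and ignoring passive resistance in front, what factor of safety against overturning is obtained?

K_a = tan²(45° − 27.5°/2) = 0.3682.
P_a = ½K_aγH² = 0.5×0.3682×16.5×2.3² = 16.07 kN/m, acting at H/3 = 0.7667 m above the base.
Overturning moment M_o = P_a × H/3 = 16.07 × 0.7667 = 12.32.
Resisting moment M_r = W × 0.79 = 77.8 × 0.79 = 61.46.
FS_overturning = M_r/M_o = 61.46/12.32 = 4.989.

4.99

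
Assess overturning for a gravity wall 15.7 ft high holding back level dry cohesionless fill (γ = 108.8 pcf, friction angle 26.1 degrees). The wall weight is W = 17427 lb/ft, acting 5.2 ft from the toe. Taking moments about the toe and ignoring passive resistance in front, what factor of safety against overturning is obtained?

K_a = tan²(45° − 26.1°/2) = 0.3889.
P_a = ½K_aγH² = 0.5×0.3889×108.8×15.7² = 5215 lb/ft, acting at H/3 = 5.233 ft above the base.
Overturning moment M_o = P_a × H/3 = 5215 × 5.233 = 27290.
Resisting moment M_r = W × 5.2 = 17427 × 5.2 = 90620.
FS_overturning = M_r/M_o = 90620/27290 = 3.320.

3.32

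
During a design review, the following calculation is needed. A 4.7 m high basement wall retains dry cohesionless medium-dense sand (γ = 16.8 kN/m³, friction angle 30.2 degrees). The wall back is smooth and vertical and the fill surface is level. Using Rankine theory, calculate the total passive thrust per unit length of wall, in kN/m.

561 kN/m

K_p = tan²(45° + φ/2) = 3.024.
P_p = ½ K_p γ H² = 0.5 × 3.024 × 16.8 × 4.7² = 561.2 kN/m.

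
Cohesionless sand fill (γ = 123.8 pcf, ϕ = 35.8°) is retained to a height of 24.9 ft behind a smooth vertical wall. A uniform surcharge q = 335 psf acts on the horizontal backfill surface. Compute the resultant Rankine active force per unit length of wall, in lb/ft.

12200 lb/ft

K_a = tan²(45° − φ/2) = 0.2619.
Soil triangle: ½ K_a γ H² = 0.5×0.2619×123.8×24.9² = 10050 lb/ft.
Surcharge rectangle: K_a q H = 0.2619×335×24.9 = 2184 lb/ft.
Total = 10050 + 2184 = 12230 lb/ft.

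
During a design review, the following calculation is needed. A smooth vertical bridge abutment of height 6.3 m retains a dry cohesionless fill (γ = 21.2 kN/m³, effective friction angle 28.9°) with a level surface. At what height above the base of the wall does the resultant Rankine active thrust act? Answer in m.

K_a = 0.3484.
The pressure distribution is triangular, so the resultant acts at H/3 above the base = 6.3/3 = 2.100 m.

2.10 m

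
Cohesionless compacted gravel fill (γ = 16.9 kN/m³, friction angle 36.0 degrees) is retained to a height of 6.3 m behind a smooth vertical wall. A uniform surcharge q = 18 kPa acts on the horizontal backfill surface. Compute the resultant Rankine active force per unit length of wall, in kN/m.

K_a = tan²(45° − φ/2) = 0.2596.
Soil triangle: ½ K_a γ H² = 0.5×0.2596×16.9×6.3² = 87.07 kN/m.
Surcharge rectangle: K_a q H = 0.2596×18×6.3 = 29.44 kN/m.
Total = 87.07 + 29.44 = 116.5 kN/m.

117 kN/m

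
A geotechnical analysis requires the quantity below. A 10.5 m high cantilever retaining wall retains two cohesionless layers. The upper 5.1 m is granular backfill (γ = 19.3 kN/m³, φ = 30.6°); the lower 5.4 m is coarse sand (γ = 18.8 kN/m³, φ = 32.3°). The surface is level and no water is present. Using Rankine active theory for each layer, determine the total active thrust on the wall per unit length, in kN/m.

K_a1 = tan²(45°−30.6°/2) = 0.3253; K_a2 = tan²(45°−32.3°/2) = 0.3035.
Layer 1: σ at base = K_a1 γ₁ h₁ = 32.02 kPa; P₁ = ½×32.02×5.1 = 81.66.
Layer 2: σ_v at top = γ₁h₁ = 98.43; σ_h top = K_a2×98.43 = 29.87; σ_h base = K_a2×(98.43+18.8×5.4) = 60.68.
P₂ = ½(29.87+60.68)×5.4 = 244.5. Total P_a = 81.66+244.5 = 326.2 kN/m.

326 kN/m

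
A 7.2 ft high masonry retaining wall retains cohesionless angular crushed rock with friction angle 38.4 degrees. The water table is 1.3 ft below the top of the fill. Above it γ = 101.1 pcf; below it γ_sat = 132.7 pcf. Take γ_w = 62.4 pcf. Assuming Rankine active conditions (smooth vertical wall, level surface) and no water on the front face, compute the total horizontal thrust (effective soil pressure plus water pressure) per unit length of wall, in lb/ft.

K_a = tan²(45° − φ/2) = 0.2337.
γ' = 132.7 − 62.4 = 70.30 pcf. Depth below WT = 5.9 ft.
σ'_h at WT = K_a γ d_w = 30.71 psf; at base = 30.71 + K_a γ' × 5.9 = 127.6 psf.
P₁ (0–1.3 ft) = ½×30.71×1.3 = 19.96. P₂ (1.3–7.2 ft) = ½(30.71+127.6)×5.9 = 467.2.
P_w = ½ γ_w h₂² = 0.5×62.4×5.9² = 1086. Total = 19.96+467.2+1086 = 1573 lb/ft.

1570 lb/ft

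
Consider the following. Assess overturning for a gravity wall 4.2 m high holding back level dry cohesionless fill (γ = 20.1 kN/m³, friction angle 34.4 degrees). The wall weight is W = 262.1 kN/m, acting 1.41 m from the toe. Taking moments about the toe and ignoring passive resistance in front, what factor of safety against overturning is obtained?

K_a = tan²(45° − 34.4°/2) = 0.2780.
P_a = ½K_aγH² = 0.5×0.2780×20.1×4.2² = 49.28 kN/m, acting at H/3 = 1.400 m above the base.
Overturning moment M_o = P_a × H/3 = 49.28 × 1.400 = 68.99.
Resisting moment M_r = W × 1.41 = 262.1 × 1.41 = 369.6.
FS_overturning = M_r/M_o = 369.6/68.99 = 5.356.

5.36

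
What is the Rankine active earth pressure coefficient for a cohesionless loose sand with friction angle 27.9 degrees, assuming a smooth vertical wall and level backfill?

K_a = tan²(45° − φ/2) = tan²(31.05°) = 0.3625.

0.362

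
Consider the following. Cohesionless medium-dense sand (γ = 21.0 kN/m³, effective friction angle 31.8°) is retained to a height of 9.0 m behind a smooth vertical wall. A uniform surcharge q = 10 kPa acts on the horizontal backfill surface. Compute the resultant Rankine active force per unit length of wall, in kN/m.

K_a = tan²(45° − φ/2) = 0.3098.
Soil triangle: ½ K_a γ H² = 0.5×0.3098×21.0×9.0² = 263.5 kN/m.
Surcharge rectangle: K_a q H = 0.3098×10×9.0 = 27.88 kN/m.
Total = 263.5 + 27.88 = 291.4 kN/m.

291 kN/m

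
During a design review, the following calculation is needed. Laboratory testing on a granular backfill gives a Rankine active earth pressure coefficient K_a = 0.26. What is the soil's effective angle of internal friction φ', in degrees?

36.0°

K_a = tan²(45° − φ/2) ⇒ 45° − φ/2 = arctan(√0.26) = 27.02°.
φ = 2(45° − 27.02°) = 35.97°.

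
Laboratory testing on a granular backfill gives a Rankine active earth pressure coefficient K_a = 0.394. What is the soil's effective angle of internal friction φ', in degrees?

25.8°

K_a = tan²(45° − φ/2) ⇒ 45° − φ/2 = arctan(√0.394) = 32.12°.
φ = 2(45° − 32.12°) = 25.77°.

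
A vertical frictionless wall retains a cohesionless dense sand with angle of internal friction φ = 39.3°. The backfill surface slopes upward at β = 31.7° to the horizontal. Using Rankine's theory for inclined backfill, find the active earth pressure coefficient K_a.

K_a = cos β · (cos β − √(cos²β − cos²φ)) / (cos β + √(cos²β − cos²φ)).
cos β = 0.8508, cos φ = 0.7738, √(cos²β − cos²φ) = 0.3536.
K_a = 0.8508 × (0.8508 − 0.3536)/(0.8508 + 0.3536) = 0.3512.

0.351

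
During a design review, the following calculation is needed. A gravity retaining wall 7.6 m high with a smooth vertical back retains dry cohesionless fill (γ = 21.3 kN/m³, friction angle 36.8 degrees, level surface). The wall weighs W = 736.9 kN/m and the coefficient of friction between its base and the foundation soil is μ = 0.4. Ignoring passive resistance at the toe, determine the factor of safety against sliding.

1.91

K_a = tan²(45° − 36.8°/2) = 0.2508.
P_a = ½K_aγH² = 0.5×0.2508×21.3×7.6² = 154.3 kN/m, acting at H/3 = 2.533 m above the base.
FS_sliding = μW / P_a = 0.4×736.9 / 154.3 = 1.911.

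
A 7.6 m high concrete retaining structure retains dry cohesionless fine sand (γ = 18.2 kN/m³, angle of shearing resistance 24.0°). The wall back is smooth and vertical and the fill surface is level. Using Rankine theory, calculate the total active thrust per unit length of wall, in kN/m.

222 kN/m

K_a = tan²(45° − φ/2) = 0.4217.
P_a = ½ K_a γ H² = 0.5 × 0.4217 × 18.2 × 7.6² = 221.7 kN/m.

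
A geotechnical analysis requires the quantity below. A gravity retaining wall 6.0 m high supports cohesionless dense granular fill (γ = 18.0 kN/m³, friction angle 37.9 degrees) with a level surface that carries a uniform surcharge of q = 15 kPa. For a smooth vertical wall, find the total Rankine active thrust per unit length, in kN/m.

K_a = tan²(45° − φ/2) = 0.2389.
Soil triangle: ½ K_a γ H² = 0.5×0.2389×18.0×6.0² = 77.42 kN/m.
Surcharge rectangle: K_a q H = 0.2389×15×6.0 = 21.50 kN/m.
Total = 77.42 + 21.50 = 98.92 kN/m.

98.9 kN/m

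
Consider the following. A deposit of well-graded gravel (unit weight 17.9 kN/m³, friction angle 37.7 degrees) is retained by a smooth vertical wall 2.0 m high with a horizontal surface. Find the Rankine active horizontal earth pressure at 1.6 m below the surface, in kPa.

K_a = (1 − sin φ)/(1 + sin φ) = 0.2411.
σ_h = K_a γ z = 0.2411 × 17.9 × 1.6 = 6.904 kPa.

6.90 kPa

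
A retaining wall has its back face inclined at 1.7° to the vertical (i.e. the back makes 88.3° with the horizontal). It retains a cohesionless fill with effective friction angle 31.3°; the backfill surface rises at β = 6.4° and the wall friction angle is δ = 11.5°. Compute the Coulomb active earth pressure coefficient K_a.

K_a = sin²(α+φ) / [sin²α · sin(α−δ) · (1 + √{sin(φ+δ)sin(φ−β) / (sin(α−δ)sin(α+β))})²].
With α = 88.3°, φ = 31.3°, δ = 11.5°, β = 6.4°: K_a = 0.3265.

0.326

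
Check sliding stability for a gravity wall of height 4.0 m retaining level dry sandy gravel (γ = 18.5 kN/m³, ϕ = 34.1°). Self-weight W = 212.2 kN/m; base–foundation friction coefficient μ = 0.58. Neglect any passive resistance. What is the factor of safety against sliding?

K_a = tan²(45° − 34.1°/2) = 0.2815.
P_a = ½K_aγH² = 0.5×0.2815×18.5×4.0² = 41.67 kN/m, acting at H/3 = 1.333 m above the base.
FS_sliding = μW / P_a = 0.58×212.2 / 41.67 = 2.954.

2.95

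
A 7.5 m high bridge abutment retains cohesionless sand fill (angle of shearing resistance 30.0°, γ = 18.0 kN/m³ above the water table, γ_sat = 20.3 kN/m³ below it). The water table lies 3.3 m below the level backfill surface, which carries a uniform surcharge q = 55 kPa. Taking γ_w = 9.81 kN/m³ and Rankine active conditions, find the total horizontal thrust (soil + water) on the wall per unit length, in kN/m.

371 kN/m

K_a = tan²(45° − φ/2) = 0.3333.
γ' = 20.3 − 9.81 = 10.49 kN/m³. h₂ = H − d_w = 4.2 m.
σ'_h: at surface K_a·q = 18.33; at WT K_a(q+γd_w) = 38.13; at base K_a(q+γd_w+γ'h₂) = 52.82 kPa.
P₁ = ½(18.33+38.13)×3.3 = 93.17; P₂ = ½(38.13+52.82)×4.2 = 191.0; P_w = ½γ_w h₂² = 86.52.
Total = 93.17+191.0+86.52 = 370.7 kN/m.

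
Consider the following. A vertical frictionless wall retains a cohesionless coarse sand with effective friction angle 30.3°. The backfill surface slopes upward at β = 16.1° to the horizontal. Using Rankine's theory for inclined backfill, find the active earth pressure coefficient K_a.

0.375

K_a = cos β · (cos β − √(cos²β − cos²φ)) / (cos β + √(cos²β − cos²φ)).
cos β = 0.9608, cos φ = 0.8634, √(cos²β − cos²φ) = 0.4215.
K_a = 0.9608 × (0.9608 − 0.4215)/(0.9608 + 0.4215) = 0.3749.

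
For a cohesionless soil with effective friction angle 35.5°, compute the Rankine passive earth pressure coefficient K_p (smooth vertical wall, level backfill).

3.77

K_p = (1 + sin φ)/(1 − sin φ) = tan²(45° + 35.5°/2) = 3.770.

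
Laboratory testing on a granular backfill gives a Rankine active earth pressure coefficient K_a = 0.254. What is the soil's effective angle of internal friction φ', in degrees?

K_a = tan²(45° − φ/2) ⇒ 45° − φ/2 = arctan(√0.254) = 26.75°.
φ = 2(45° − 26.75°) = 36.51°.

36.5°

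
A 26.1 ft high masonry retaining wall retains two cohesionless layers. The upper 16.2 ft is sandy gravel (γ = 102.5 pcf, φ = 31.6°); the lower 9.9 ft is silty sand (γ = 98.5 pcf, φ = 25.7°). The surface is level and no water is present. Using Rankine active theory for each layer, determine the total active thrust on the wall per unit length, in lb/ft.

K_a1 = tan²(45°−31.6°/2) = 0.3123; K_a2 = tan²(45°−25.7°/2) = 0.3950.
Layer 1: σ at base = K_a1 γ₁ h₁ = 518.7 psf; P₁ = ½×518.7×16.2 = 4201.
Layer 2: σ_v at top = γ₁h₁ = 1660; σ_h top = K_a2×1660 = 656.0; σ_h base = K_a2×(1660+98.5×9.9) = 1041.
P₂ = ½(656.0+1041)×9.9 = 8401. Total P_a = 4201+8401 = 12600 lb/ft.

12600 lb/ft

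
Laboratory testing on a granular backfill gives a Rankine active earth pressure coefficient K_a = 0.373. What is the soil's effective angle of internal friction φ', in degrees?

K_a = tan²(45° − φ/2) ⇒ 45° − φ/2 = arctan(√0.373) = 31.41°.
φ = 2(45° − 31.41°) = 27.17°.

27.2°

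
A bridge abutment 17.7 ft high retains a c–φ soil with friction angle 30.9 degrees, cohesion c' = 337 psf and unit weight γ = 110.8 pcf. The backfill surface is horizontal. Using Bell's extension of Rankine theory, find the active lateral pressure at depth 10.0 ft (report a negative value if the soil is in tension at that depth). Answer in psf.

K_a = (1 − sin φ)/(1 + sin φ) = 0.3214.
σ_a = K_a γ z − 2c√K_a = 0.3214×110.8×10.0 − 2×337×0.5669 = -25.99 psf.

-26.0 psf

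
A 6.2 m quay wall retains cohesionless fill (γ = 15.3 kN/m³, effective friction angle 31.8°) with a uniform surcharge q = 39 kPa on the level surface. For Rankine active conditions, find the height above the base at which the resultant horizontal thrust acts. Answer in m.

2.53 m

K_a = 0.3098.
Triangular part P₁ = ½K_aγH² = 91.10 at H/3 = 2.067 m; rectangular part P₂ = K_a q H = 74.91 at H/2 = 3.100 m.
ȳ = (P₁·2.067 + P₂·3.100)/(P₁+P₂) = 2.533 m.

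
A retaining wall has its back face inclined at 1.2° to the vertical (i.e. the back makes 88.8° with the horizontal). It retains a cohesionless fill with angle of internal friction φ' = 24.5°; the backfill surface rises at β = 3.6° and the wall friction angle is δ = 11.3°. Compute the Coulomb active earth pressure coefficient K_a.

0.404

K_a = sin²(α+φ) / [sin²α · sin(α−δ) · (1 + √{sin(φ+δ)sin(φ−β) / (sin(α−δ)sin(α+β))})²].
With α = 88.8°, φ = 24.5°, δ = 11.3°, β = 3.6°: K_a = 0.4041.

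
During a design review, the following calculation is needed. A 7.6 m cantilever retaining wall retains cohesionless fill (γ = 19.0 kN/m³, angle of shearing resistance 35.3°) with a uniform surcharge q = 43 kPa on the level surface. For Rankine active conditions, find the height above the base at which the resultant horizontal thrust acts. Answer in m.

3.01 m

K_a = 0.2675.
Triangular part P₁ = ½K_aγH² = 146.8 at H/3 = 2.533 m; rectangular part P₂ = K_a q H = 87.43 at H/2 = 3.800 m.
ȳ = (P₁·2.533 + P₂·3.800)/(P₁+P₂) = 3.006 m.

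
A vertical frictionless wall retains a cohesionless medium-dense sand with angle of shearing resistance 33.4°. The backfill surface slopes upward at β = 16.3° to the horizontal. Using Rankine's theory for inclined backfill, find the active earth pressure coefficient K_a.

K_a = cos β · (cos β − √(cos²β − cos²φ)) / (cos β + √(cos²β − cos²φ)).
cos β = 0.9598, cos φ = 0.8348, √(cos²β − cos²φ) = 0.4736.
K_a = 0.9598 × (0.9598 − 0.4736)/(0.9598 + 0.4736) = 0.3256.

0.326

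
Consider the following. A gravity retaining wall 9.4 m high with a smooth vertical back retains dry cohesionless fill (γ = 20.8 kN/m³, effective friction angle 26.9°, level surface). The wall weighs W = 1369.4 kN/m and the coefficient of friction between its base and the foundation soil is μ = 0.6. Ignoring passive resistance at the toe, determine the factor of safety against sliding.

2.37

K_a = tan²(45° − 26.9°/2) = 0.3770.
P_a = ½K_aγH² = 0.5×0.3770×20.8×9.4² = 346.4 kN/m, acting at H/3 = 3.133 m above the base.
FS_sliding = μW / P_a = 0.6×1369.4 / 346.4 = 2.372.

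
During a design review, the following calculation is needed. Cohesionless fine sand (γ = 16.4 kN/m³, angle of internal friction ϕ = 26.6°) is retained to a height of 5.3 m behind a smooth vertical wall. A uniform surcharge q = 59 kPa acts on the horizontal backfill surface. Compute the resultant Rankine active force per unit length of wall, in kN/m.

K_a = tan²(45° − φ/2) = 0.3814.
Soil triangle: ½ K_a γ H² = 0.5×0.3814×16.4×5.3² = 87.86 kN/m.
Surcharge rectangle: K_a q H = 0.3814×59×5.3 = 119.3 kN/m.
Total = 87.86 + 119.3 = 207.1 kN/m.

207 kN/m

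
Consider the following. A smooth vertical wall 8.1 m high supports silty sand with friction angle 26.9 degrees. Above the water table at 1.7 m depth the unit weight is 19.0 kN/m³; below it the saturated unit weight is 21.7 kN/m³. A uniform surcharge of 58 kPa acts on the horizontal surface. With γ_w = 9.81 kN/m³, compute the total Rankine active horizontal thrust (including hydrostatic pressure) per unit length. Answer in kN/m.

K_a = tan²(45° − φ/2) = 0.3770.
γ' = 21.7 − 9.81 = 11.89 kN/m³. h₂ = H − d_w = 6.4 m.
σ'_h: at surface K_a·q = 21.87; at WT K_a(q+γd_w) = 34.04; at base K_a(q+γd_w+γ'h₂) = 62.73 kPa.
P₁ = ½(21.87+34.04)×1.7 = 47.52; P₂ = ½(34.04+62.73)×6.4 = 309.7; P_w = ½γ_w h₂² = 200.9.
Total = 47.52+309.7+200.9 = 558.1 kN/m.

558 kN/m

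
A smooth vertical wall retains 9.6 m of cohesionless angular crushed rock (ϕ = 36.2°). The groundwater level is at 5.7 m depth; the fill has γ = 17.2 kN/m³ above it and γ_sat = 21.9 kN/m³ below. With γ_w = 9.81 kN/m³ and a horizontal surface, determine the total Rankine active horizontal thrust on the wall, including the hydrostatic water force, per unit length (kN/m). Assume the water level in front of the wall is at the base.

269 kN/m

K_a = tan²(45° − φ/2) = 0.2574.
γ' = 21.9 − 9.81 = 12.09 kN/m³. Depth below WT = 3.9 m.
σ'_h at WT = K_a γ d_w = 25.23 kPa; at base = 25.23 + K_a γ' × 3.9 = 37.37 kPa.
P₁ (0–5.7 m) = ½×25.23×5.7 = 71.92. P₂ (5.7–9.6 m) = ½(25.23+37.37)×3.9 = 122.1.
P_w = ½ γ_w h₂² = 0.5×9.81×3.9² = 74.61. Total = 71.92+122.1+74.61 = 268.6 kN/m.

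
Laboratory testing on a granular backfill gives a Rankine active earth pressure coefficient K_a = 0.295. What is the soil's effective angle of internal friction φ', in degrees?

33.0°

K_a = tan²(45° − φ/2) ⇒ 45° − φ/2 = arctan(√0.295) = 28.51°.
φ = 2(45° − 28.51°) = 32.98°.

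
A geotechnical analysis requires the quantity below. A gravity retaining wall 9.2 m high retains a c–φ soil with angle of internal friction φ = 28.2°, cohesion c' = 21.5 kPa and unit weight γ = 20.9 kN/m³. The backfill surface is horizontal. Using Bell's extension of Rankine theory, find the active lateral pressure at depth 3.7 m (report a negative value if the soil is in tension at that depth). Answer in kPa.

1.96 kPa

K_a = (1 − sin φ)/(1 + sin φ) = 0.3582.
σ_a = K_a γ z − 2c√K_a = 0.3582×20.9×3.7 − 2×21.5×0.5985 = 1.964 kPa.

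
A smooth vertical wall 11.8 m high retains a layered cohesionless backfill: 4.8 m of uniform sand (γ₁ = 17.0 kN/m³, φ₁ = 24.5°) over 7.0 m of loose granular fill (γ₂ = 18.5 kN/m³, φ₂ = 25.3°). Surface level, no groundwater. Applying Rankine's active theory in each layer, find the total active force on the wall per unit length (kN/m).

K_a1 = tan²(45°−24.5°/2) = 0.4137; K_a2 = tan²(45°−25.3°/2) = 0.4012.
Layer 1: σ at base = K_a1 γ₁ h₁ = 33.76 kPa; P₁ = ½×33.76×4.8 = 81.03.
Layer 2: σ_v at top = γ₁h₁ = 81.60; σ_h top = K_a2×81.60 = 32.74; σ_h base = K_a2×(81.60+18.5×7.0) = 84.69.
P₂ = ½(32.74+84.69)×7.0 = 411.0. Total P_a = 81.03+411.0 = 492.0 kN/m.

492 kN/m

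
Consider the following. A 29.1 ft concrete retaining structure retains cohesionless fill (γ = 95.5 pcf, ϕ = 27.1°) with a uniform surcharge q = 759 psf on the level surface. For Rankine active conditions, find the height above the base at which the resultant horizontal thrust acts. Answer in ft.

K_a = 0.3741.
Triangular part P₁ = ½K_aγH² = 15130 at H/3 = 9.700 ft; rectangular part P₂ = K_a q H = 8262 at H/2 = 14.55 ft.
ȳ = (P₁·9.700 + P₂·14.55)/(P₁+P₂) = 11.41 ft.

11.4 ft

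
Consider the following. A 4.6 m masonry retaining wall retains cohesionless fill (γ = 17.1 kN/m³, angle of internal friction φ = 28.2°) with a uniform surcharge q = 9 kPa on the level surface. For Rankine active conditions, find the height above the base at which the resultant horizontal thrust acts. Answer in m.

1.68 m

K_a = 0.3582.
Triangular part P₁ = ½K_aγH² = 64.80 at H/3 = 1.533 m; rectangular part P₂ = K_a q H = 14.83 at H/2 = 2.300 m.
ȳ = (P₁·1.533 + P₂·2.300)/(P₁+P₂) = 1.676 m.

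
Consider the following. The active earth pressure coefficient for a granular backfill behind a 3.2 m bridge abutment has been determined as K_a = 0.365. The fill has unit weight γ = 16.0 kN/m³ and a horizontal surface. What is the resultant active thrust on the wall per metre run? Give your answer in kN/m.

P = ½ K_a γ H² = 0.5 × 0.365 × 16.0 × 3.2² = 29.90 kN/m.

29.9 kN/m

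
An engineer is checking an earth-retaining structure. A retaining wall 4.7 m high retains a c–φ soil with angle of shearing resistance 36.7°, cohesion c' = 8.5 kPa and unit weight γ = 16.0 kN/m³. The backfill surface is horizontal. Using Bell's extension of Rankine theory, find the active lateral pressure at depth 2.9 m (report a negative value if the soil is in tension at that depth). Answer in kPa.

3.15 kPa

K_a = (1 − sin φ)/(1 + sin φ) = 0.2519.
σ_a = K_a γ z − 2c√K_a = 0.2519×16.0×2.9 − 2×8.5×0.5019 = 3.155 kPa.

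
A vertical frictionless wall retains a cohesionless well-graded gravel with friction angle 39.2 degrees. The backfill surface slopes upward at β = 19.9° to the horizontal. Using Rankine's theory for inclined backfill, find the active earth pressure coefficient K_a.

0.260

K_a = cos β · (cos β − √(cos²β − cos²φ)) / (cos β + √(cos²β − cos²φ)).
cos β = 0.9403, cos φ = 0.7749, √(cos²β − cos²φ) = 0.5325.
K_a = 0.9403 × (0.9403 − 0.5325)/(0.9403 + 0.5325) = 0.2603.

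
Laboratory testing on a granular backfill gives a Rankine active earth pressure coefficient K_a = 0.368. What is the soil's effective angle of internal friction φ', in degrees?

27.5°

K_a = tan²(45° − φ/2) ⇒ 45° − φ/2 = arctan(√0.368) = 31.24°.
φ = 2(45° − 31.24°) = 27.52°.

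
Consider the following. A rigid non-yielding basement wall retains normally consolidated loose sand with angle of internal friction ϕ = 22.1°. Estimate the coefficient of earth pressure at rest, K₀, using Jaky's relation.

K₀ = 1 − sin φ' = 1 − sin 22.1° = 0.6238.

0.624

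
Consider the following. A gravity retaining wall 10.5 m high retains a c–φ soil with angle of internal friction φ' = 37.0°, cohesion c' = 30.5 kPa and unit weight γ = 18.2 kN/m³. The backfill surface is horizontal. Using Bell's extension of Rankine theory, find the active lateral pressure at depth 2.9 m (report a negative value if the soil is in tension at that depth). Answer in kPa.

-17.3 kPa

K_a = (1 − sin φ)/(1 + sin φ) = 0.2486.
σ_a = K_a γ z − 2c√K_a = 0.2486×18.2×2.9 − 2×30.5×0.4986 = -17.29 kPa.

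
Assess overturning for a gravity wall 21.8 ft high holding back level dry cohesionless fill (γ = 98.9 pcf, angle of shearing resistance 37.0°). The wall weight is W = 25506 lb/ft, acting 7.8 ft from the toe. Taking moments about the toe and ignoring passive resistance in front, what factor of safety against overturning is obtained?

4.69

K_a = tan²(45° − 37.0°/2) = 0.2486.
P_a = ½K_aγH² = 0.5×0.2486×98.9×21.8² = 5842 lb/ft, acting at H/3 = 7.267 ft above the base.
Overturning moment M_o = P_a × H/3 = 5842 × 7.267 = 42450.
Resisting moment M_r = W × 7.8 = 25506 × 7.8 = 198900.
FS_overturning = M_r/M_o = 198900/42450 = 4.687.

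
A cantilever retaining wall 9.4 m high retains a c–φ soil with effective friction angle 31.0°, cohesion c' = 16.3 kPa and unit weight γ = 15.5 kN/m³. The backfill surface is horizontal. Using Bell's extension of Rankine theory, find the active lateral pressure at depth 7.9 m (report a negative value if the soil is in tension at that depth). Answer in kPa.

20.8 kPa

K_a = (1 − sin φ)/(1 + sin φ) = 0.3201.
σ_a = K_a γ z − 2c√K_a = 0.3201×15.5×7.9 − 2×16.3×0.5658 = 20.75 kPa.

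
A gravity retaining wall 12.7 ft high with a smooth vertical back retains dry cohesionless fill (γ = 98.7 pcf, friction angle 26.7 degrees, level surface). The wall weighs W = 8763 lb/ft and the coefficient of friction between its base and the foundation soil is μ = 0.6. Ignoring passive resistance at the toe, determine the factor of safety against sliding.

K_a = tan²(45° − 26.7°/2) = 0.3800.
P_a = ½K_aγH² = 0.5×0.3800×98.7×12.7² = 3024 lb/ft, acting at H/3 = 4.233 ft above the base.
FS_sliding = μW / P_a = 0.6×8763 / 3024 = 1.738.

1.74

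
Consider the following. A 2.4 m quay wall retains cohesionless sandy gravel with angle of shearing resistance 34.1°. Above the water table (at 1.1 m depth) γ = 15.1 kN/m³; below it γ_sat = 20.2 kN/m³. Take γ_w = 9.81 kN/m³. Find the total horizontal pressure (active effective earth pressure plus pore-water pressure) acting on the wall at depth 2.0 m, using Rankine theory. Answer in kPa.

16.1 kPa

K_a = (1 − sin φ)/(1 + sin φ) = 0.2815.
γ' = 20.2 − 9.81 = 10.39 kN/m³.
Effective vertical stress at 2.0 m: σ'_v = 15.1×1.1 + 10.39×0.900 = 25.96 kPa.
σ'_h = K_a σ'_v = 0.2815 × 25.96 = 7.309 kPa; u = γ_w × 0.900 = 8.829 kPa.
Total σ_h = 7.309 + 8.829 = 16.14 kPa.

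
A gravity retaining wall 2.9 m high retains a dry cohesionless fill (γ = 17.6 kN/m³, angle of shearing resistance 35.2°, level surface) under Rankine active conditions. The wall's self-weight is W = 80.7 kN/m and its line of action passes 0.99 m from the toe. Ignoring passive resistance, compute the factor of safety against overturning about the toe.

4.16

K_a = tan²(45° − 35.2°/2) = 0.2687.
P_a = ½K_aγH² = 0.5×0.2687×17.6×2.9² = 19.89 kN/m, acting at H/3 = 0.9667 m above the base.
Overturning moment M_o = P_a × H/3 = 19.89 × 0.9667 = 19.22.
Resisting moment M_r = W × 0.99 = 80.7 × 0.99 = 79.89.
FS_overturning = M_r/M_o = 79.89/19.22 = 4.156.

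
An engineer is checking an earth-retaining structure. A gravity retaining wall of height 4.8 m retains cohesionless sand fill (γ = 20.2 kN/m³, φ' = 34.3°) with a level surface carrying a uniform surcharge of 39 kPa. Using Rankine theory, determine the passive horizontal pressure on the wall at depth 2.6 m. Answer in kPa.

K_p = (1 + sin φ)/(1 − sin φ) = 3.582.
σ_v = γz + q = 20.2 × 2.6 + 39 = 91.52 kPa.
σ_h = K_p σ_v = 3.582 × 91.52 = 327.8 kPa.

328 kPa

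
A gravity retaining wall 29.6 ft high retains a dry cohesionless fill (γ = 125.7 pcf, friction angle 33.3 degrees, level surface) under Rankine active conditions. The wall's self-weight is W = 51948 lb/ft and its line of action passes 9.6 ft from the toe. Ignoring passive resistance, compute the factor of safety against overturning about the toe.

K_a = tan²(45° − 33.3°/2) = 0.2911.
P_a = ½K_aγH² = 0.5×0.2911×125.7×29.6² = 16030 lb/ft, acting at H/3 = 9.867 ft above the base.
Overturning moment M_o = P_a × H/3 = 16030 × 9.867 = 158200.
Resisting moment M_r = W × 9.6 = 51948 × 9.6 = 498700.
FS_overturning = M_r/M_o = 498700/158200 = 3.153.

3.15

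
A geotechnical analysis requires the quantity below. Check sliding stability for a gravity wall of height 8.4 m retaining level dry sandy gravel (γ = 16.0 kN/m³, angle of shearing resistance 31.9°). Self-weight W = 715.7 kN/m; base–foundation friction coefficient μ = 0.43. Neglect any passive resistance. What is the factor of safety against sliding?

K_a = tan²(45° − 31.9°/2) = 0.3085.
P_a = ½K_aγH² = 0.5×0.3085×16.0×8.4² = 174.2 kN/m, acting at H/3 = 2.800 m above the base.
FS_sliding = μW / P_a = 0.43×715.7 / 174.2 = 1.767.

1.77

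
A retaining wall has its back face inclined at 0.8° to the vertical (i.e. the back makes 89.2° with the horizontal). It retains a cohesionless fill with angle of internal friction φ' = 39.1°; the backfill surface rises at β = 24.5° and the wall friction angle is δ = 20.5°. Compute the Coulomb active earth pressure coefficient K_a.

K_a = sin²(α+φ) / [sin²α · sin(α−δ) · (1 + √{sin(φ+δ)sin(φ−β) / (sin(α−δ)sin(α+β))})²].
With α = 89.2°, φ = 39.1°, δ = 20.5°, β = 24.5°: K_a = 0.2920.

0.292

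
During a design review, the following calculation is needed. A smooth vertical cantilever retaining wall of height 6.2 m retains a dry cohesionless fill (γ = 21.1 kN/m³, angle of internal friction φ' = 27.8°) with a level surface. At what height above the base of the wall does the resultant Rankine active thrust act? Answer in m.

2.07 m

K_a = 0.3639.
The pressure distribution is triangular, so the resultant acts at H/3 above the base = 6.2/3 = 2.067 m.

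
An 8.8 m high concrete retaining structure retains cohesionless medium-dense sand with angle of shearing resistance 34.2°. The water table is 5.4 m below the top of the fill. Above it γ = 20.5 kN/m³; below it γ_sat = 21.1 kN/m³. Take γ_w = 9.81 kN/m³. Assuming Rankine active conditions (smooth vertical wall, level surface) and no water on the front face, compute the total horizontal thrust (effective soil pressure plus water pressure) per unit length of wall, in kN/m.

K_a = tan²(45° − φ/2) = 0.2803.
γ' = 21.1 − 9.81 = 11.29 kN/m³. Depth below WT = 3.4 m.
σ'_h at WT = K_a γ d_w = 31.03 kPa; at base = 31.03 + K_a γ' × 3.4 = 41.79 kPa.
P₁ (0–5.4 m) = ½×31.03×5.4 = 83.79. P₂ (5.4–8.8 m) = ½(31.03+41.79)×3.4 = 123.8.
P_w = ½ γ_w h₂² = 0.5×9.81×3.4² = 56.70. Total = 83.79+123.8+56.70 = 264.3 kN/m.

264 kN/m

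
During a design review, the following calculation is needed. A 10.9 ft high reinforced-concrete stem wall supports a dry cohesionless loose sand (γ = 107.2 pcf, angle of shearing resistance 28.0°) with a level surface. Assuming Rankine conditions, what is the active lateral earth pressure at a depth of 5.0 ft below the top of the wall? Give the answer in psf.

K_a = (1 − sin φ)/(1 + sin φ) = 0.3610.
σ_h = K_a γ z = 0.3610 × 107.2 × 5.0 = 193.5 psf.

194 psf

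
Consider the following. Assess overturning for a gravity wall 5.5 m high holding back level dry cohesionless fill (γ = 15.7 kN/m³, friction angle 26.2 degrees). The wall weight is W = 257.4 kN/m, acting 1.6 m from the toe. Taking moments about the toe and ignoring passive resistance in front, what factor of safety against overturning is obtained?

K_a = tan²(45° − 26.2°/2) = 0.3874.
P_a = ½K_aγH² = 0.5×0.3874×15.7×5.5² = 92.00 kN/m, acting at H/3 = 1.833 m above the base.
Overturning moment M_o = P_a × H/3 = 92.00 × 1.833 = 168.7.
Resisting moment M_r = W × 1.6 = 257.4 × 1.6 = 411.8.
FS_overturning = M_r/M_o = 411.8/168.7 = 2.442.

2.44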